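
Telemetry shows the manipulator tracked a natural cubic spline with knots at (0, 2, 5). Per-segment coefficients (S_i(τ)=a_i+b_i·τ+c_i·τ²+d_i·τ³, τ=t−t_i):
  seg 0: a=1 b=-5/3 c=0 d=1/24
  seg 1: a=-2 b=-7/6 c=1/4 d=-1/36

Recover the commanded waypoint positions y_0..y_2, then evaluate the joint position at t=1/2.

y_0=1 y_1=-2 y_2=-4
S(1/2) = 11/64

y_0 = S_0(0) = a_0 = 1
y_1 = S_1(0) = a_1 = -2
y_2 = S_1(3) = -4
t_q=1/2 is in segment 0 (τ=1/2); S_0(τ)=11/64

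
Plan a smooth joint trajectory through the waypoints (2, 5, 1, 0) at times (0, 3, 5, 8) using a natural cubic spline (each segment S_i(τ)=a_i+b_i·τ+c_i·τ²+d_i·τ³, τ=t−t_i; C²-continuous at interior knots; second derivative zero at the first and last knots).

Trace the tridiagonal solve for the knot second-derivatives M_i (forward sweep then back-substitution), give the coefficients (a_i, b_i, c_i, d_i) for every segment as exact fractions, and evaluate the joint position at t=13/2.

  seg 0: a=2 b=49/24 c=0 d=-25/216
  seg 1: a=5 b=-13/12 c=-25/24 d=7/24
  seg 2: a=1 b=-7/4 c=17/24 d=-17/216
S(13/2) = -19/64

Δ: Δ0=1, Δ1=-2, Δ2=-1/3
row 1: diag=10, rhs=-18; c'=1/5, d'=-9/5
row 2: denom=10−2·1/5=48/5; d'=(10−2·-9/5)/(48/5)=17/12
back: M2=17/12
back: M1=-9/5−1/5·17/12=-25/12
M: M0=0, M1=-25/12, M2=17/12, M3=0
seg 0: a=2, c=M0/2=0, d=(M1−M0)/(6·3)=-25/216, b=Δ0−h0·(2M0+M1)/6=49/24
seg 1: a=5, c=M1/2=-25/24, d=(M2−M1)/(6·2)=7/24, b=Δ1−h1·(2M1+M2)/6=-13/12
seg 2: a=1, c=M2/2=17/24, d=(M3−M2)/(6·3)=-17/216, b=Δ2−h2·(2M2+M3)/6=-7/4
t_q=13/2 → seg 2, τ=3/2; S=1+-7/4·τ+17/24·τ²+-17/216·τ³=-19/64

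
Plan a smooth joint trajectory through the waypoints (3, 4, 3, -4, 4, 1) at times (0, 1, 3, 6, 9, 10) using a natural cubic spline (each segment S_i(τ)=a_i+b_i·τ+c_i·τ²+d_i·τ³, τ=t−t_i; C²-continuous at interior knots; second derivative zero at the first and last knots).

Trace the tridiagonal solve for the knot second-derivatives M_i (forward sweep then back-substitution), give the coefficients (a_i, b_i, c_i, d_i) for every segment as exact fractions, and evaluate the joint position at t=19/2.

Δ: Δ0=1, Δ1=-1/2, Δ2=-7/3, Δ3=8/3, Δ4=-3
row 1: diag=6, rhs=-9; c'=1/3, d'=-3/2
row 2: denom=10−2·1/3=28/3; d'=(-11−2·-3/2)/(28/3)=-6/7
row 3: denom=12−3·9/28=309/28; d'=(30−3·-6/7)/(309/28)=304/103
row 4: denom=8−3·28/103=740/103; d'=(-34−3·304/103)/(740/103)=-2207/370
back: M4=-2207/370
back: M3=304/103−28/103·-2207/370=846/185
back: M2=-6/7−9/28·846/185=-861/370
back: M1=-3/2−1/3·-861/370=-134/185
M: M0=0, M1=-134/185, M2=-861/370, M3=846/185, M4=-2207/370, M5=0
seg 0: a=3, c=M0/2=0, d=(M1−M0)/(6·1)=-67/555, b=Δ0−h0·(2M0+M1)/6=622/555
seg 1: a=4, c=M1/2=-67/185, d=(M2−M1)/(6·2)=-593/4440, b=Δ1−h1·(2M1+M2)/6=421/555
seg 2: a=3, c=M2/2=-861/740, d=(M3−M2)/(6·3)=23/60, b=Δ2−h2·(2M2+M3)/6=-509/222
seg 3: a=-4, c=M3/2=423/185, d=(M4−M3)/(6·3)=-3899/6660, b=Δ3−h3·(2M3+M4)/6=2389/2220
seg 4: a=4, c=M4/2=-2207/740, d=(M5−M4)/(6·1)=2207/2220, b=Δ4−h4·(2M4+M5)/6=-1123/1110
t_q=19/2 → seg 4, τ=1/2; S=4+-1123/1110·τ+-2207/740·τ²+2207/2220·τ³=17007/5920

  seg 0: a=3 b=622/555 c=0 d=-67/555
  seg 1: a=4 b=421/555 c=-67/185 d=-593/4440
  seg 2: a=3 b=-509/222 c=-861/740 d=23/60
  seg 3: a=-4 b=2389/2220 c=423/185 d=-3899/6660
  seg 4: a=4 b=-1123/1110 c=-2207/740 d=2207/2220
S(19/2) = 17007/5920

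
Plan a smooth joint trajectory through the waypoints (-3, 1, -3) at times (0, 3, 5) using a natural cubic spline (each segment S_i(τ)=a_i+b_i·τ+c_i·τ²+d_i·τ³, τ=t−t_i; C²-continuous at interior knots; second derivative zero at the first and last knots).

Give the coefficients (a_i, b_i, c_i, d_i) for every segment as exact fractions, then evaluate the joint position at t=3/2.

Δ: Δ0=4/3, Δ1=-2
row 1: diag=10, rhs=-20; c'=1/5, d'=-2
back: M1=-2
M: M0=0, M1=-2, M2=0
seg 0: a=-3, c=M0/2=0, d=(M1−M0)/(6·3)=-1/9, b=Δ0−h0·(2M0+M1)/6=7/3
seg 1: a=1, c=M1/2=-1, d=(M2−M1)/(6·2)=1/6, b=Δ1−h1·(2M1+M2)/6=-2/3
t_q=3/2 → seg 0, τ=3/2; S=-3+7/3·τ+0·τ²+-1/9·τ³=1/8

  seg 0: a=-3 b=7/3 c=0 d=-1/9
  seg 1: a=1 b=-2/3 c=-1 d=1/6
S(3/2) = 1/8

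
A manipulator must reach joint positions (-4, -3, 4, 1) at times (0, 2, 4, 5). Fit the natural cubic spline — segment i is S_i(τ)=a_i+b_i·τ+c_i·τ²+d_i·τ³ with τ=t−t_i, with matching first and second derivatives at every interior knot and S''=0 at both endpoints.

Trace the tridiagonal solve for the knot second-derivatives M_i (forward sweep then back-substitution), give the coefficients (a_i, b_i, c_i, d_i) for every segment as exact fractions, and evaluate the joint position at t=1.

  seg 0: a=-4 b=-10/11 c=0 d=31/88
  seg 1: a=-3 b=73/22 c=93/44 d=-89/88
  seg 2: a=4 b=-4/11 c=-87/22 d=29/22
S(1) = -401/88

Δ: Δ0=1/2, Δ1=7/2, Δ2=-3
row 1: diag=8, rhs=18; c'=1/4, d'=9/4
row 2: denom=6−2·1/4=11/2; d'=(-39−2·9/4)/(11/2)=-87/11
back: M2=-87/11
back: M1=9/4−1/4·-87/11=93/22
M: M0=0, M1=93/22, M2=-87/11, M3=0
seg 0: a=-4, c=M0/2=0, d=(M1−M0)/(6·2)=31/88, b=Δ0−h0·(2M0+M1)/6=-10/11
seg 1: a=-3, c=M1/2=93/44, d=(M2−M1)/(6·2)=-89/88, b=Δ1−h1·(2M1+M2)/6=73/22
seg 2: a=4, c=M2/2=-87/22, d=(M3−M2)/(6·1)=29/22, b=Δ2−h2·(2M2+M3)/6=-4/11
t_q=1 → seg 0, τ=1; S=-4+-10/11·τ+0·τ²+31/88·τ³=-401/88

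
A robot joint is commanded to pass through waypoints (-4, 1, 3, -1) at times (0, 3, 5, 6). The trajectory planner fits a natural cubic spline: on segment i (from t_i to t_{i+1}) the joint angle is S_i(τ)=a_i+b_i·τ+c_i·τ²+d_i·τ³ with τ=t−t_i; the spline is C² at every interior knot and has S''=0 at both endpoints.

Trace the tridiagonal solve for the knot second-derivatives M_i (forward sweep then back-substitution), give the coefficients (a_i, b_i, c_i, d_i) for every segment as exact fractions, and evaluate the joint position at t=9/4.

Δ: Δ0=5/3, Δ1=1, Δ2=-4
row 1: diag=10, rhs=-4; c'=1/5, d'=-2/5
row 2: denom=6−2·1/5=28/5; d'=(-30−2·-2/5)/(28/5)=-73/14
back: M2=-73/14
back: M1=-2/5−1/5·-73/14=9/14
M: M0=0, M1=9/14, M2=-73/14, M3=0
seg 0: a=-4, c=M0/2=0, d=(M1−M0)/(6·3)=1/28, b=Δ0−h0·(2M0+M1)/6=113/84
seg 1: a=1, c=M1/2=9/28, d=(M2−M1)/(6·2)=-41/84, b=Δ1−h1·(2M1+M2)/6=97/42
seg 2: a=3, c=M2/2=-73/28, d=(M3−M2)/(6·1)=73/84, b=Δ2−h2·(2M2+M3)/6=-95/42
t_q=9/4 → seg 0, τ=9/4; S=-4+113/84·τ+0·τ²+1/28·τ³=-145/256

  seg 0: a=-4 b=113/84 c=0 d=1/28
  seg 1: a=1 b=97/42 c=9/28 d=-41/84
  seg 2: a=3 b=-95/42 c=-73/28 d=73/84
S(9/4) = -145/256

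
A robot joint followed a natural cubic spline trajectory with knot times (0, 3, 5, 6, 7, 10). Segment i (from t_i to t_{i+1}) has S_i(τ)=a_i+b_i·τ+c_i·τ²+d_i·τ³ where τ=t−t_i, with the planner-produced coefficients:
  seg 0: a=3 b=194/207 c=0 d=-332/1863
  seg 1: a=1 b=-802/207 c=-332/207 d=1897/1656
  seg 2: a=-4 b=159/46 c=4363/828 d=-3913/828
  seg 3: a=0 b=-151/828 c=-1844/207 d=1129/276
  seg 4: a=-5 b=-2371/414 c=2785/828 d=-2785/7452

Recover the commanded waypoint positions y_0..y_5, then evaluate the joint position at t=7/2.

y_0=3 y_1=1 y_2=-4 y_3=0 y_4=-5 y_5=-2
S(7/2) = -1759/1472

y_0 = S_0(0) = a_0 = 3
y_1 = S_1(0) = a_1 = 1
y_2 = S_2(0) = a_2 = -4
y_3 = S_3(0) = a_3 = 0
y_4 = S_4(0) = a_4 = -5
y_5 = S_4(3) = -2
t_q=7/2 is in segment 1 (τ=1/2); S_1(τ)=-1759/1472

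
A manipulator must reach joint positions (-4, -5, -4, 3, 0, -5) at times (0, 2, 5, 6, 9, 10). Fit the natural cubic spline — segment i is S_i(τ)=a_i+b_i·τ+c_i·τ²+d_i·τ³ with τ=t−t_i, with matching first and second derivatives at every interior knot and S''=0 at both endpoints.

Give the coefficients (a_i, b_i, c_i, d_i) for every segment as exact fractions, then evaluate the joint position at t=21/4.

  seg 0: a=-4 b=-241/7650 c=0 d=-448/3825
  seg 1: a=-5 b=-10993/7650 c=-896/1275 d=29671/68850
  seg 2: a=-4 b=1346/225 c=4859/1530 d=-5503/2550
  seg 3: a=3 b=44827/7650 c=-12616/3825 d=23219/68850
  seg 4: a=0 b=-18454/3825 c=-671/2550 d=671/7650
S(21/4) = -76367/32640

Δ: Δ0=-1/2, Δ1=1/3, Δ2=7, Δ3=-1, Δ4=-5
row 1: diag=10, rhs=5; c'=3/10, d'=1/2
row 2: denom=8−3·3/10=71/10; d'=(40−3·1/2)/(71/10)=385/71
row 3: denom=8−1·10/71=558/71; d'=(-48−1·385/71)/(558/71)=-3793/558
row 4: denom=8−3·71/186=425/62; d'=(-24−3·-3793/558)/(425/62)=-671/1275
back: M4=-671/1275
back: M3=-3793/558−71/186·-671/1275=-25232/3825
back: M2=385/71−10/71·-25232/3825=4859/765
back: M1=1/2−3/10·4859/765=-1792/1275
M: M0=0, M1=-1792/1275, M2=4859/765, M3=-25232/3825, M4=-671/1275, M5=0
seg 0: a=-4, c=M0/2=0, d=(M1−M0)/(6·2)=-448/3825, b=Δ0−h0·(2M0+M1)/6=-241/7650
seg 1: a=-5, c=M1/2=-896/1275, d=(M2−M1)/(6·3)=29671/68850, b=Δ1−h1·(2M1+M2)/6=-10993/7650
seg 2: a=-4, c=M2/2=4859/1530, d=(M3−M2)/(6·1)=-5503/2550, b=Δ2−h2·(2M2+M3)/6=1346/225
seg 3: a=3, c=M3/2=-12616/3825, d=(M4−M3)/(6·3)=23219/68850, b=Δ3−h3·(2M3+M4)/6=44827/7650
seg 4: a=0, c=M4/2=-671/2550, d=(M5−M4)/(6·1)=671/7650, b=Δ4−h4·(2M4+M5)/6=-18454/3825
t_q=21/4 → seg 2, τ=1/4; S=-4+1346/225·τ+4859/1530·τ²+-5503/2550·τ³=-76367/32640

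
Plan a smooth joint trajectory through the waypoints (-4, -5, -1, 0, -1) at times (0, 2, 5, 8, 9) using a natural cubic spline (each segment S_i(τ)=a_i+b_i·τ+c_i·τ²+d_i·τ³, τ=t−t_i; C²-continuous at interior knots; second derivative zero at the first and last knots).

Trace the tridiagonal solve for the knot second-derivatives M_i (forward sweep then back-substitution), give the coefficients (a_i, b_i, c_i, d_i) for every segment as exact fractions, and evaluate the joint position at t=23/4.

Δ: Δ0=-1/2, Δ1=4/3, Δ2=1/3, Δ3=-1
row 1: diag=10, rhs=11; c'=3/10, d'=11/10
row 2: denom=12−3·3/10=111/10; d'=(-6−3·11/10)/(111/10)=-31/37
row 3: denom=8−3·10/37=266/37; d'=(-8−3·-31/37)/(266/37)=-29/38
back: M3=-29/38
back: M2=-31/37−10/37·-29/38=-12/19
back: M1=11/10−3/10·-12/19=49/38
M: M0=0, M1=49/38, M2=-12/19, M3=-29/38, M4=0
seg 0: a=-4, c=M0/2=0, d=(M1−M0)/(6·2)=49/456, b=Δ0−h0·(2M0+M1)/6=-53/57
seg 1: a=-5, c=M1/2=49/76, d=(M2−M1)/(6·3)=-73/684, b=Δ1−h1·(2M1+M2)/6=41/114
seg 2: a=-1, c=M2/2=-6/19, d=(M3−M2)/(6·3)=-5/684, b=Δ2−h2·(2M2+M3)/6=307/228
seg 3: a=0, c=M3/2=-29/76, d=(M4−M3)/(6·1)=29/228, b=Δ3−h3·(2M3+M4)/6=-85/114
t_q=23/4 → seg 2, τ=3/4; S=-1+307/228·τ+-6/19·τ²+-5/684·τ³=-831/4864

  seg 0: a=-4 b=-53/57 c=0 d=49/456
  seg 1: a=-5 b=41/114 c=49/76 d=-73/684
  seg 2: a=-1 b=307/228 c=-6/19 d=-5/684
  seg 3: a=0 b=-85/114 c=-29/76 d=29/228
S(23/4) = -831/4864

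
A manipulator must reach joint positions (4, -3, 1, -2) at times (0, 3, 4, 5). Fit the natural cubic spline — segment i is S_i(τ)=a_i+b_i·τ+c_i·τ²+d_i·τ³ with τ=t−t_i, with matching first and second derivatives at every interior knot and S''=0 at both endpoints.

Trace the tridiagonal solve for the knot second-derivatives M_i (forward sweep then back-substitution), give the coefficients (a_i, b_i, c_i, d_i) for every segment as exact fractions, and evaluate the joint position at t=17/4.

  seg 0: a=4 b=-508/93 c=0 d=97/279
  seg 1: a=-3 b=365/93 c=97/31 d=-284/93
  seg 2: a=1 b=95/93 c=-187/31 d=187/93
S(17/4) = 1805/1984

Δ: Δ0=-7/3, Δ1=4, Δ2=-3
row 1: diag=8, rhs=38; c'=1/8, d'=19/4
row 2: denom=4−1·1/8=31/8; d'=(-42−1·19/4)/(31/8)=-374/31
back: M2=-374/31
back: M1=19/4−1/8·-374/31=194/31
M: M0=0, M1=194/31, M2=-374/31, M3=0
seg 0: a=4, c=M0/2=0, d=(M1−M0)/(6·3)=97/279, b=Δ0−h0·(2M0+M1)/6=-508/93
seg 1: a=-3, c=M1/2=97/31, d=(M2−M1)/(6·1)=-284/93, b=Δ1−h1·(2M1+M2)/6=365/93
seg 2: a=1, c=M2/2=-187/31, d=(M3−M2)/(6·1)=187/93, b=Δ2−h2·(2M2+M3)/6=95/93
t_q=17/4 → seg 2, τ=1/4; S=1+95/93·τ+-187/31·τ²+187/93·τ³=1805/1984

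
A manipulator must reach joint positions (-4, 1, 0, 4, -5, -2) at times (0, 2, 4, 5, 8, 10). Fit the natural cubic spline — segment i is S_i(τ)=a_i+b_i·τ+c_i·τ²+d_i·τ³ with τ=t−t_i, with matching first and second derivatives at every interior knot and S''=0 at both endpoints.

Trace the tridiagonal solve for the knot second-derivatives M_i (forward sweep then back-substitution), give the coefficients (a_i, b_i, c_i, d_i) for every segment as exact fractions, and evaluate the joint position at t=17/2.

  seg 0: a=-4 b=5859/1522 c=0 d=-1027/3044
  seg 1: a=1 b=-303/1522 c=-3081/1522 d=713/761
  seg 2: a=0 b=4485/1522 c=5475/1522 d=-1936/761
  seg 3: a=4 b=3819/1522 c=-6141/1522 d=1673/2283
  seg 4: a=-5 b=-2913/1522 c=3897/1522 d=-1299/3044
S(17/2) = -130775/24352

Δ: Δ0=5/2, Δ1=-1/2, Δ2=4, Δ3=-3, Δ4=3/2
row 1: diag=8, rhs=-18; c'=1/4, d'=-9/4
row 2: denom=6−2·1/4=11/2; d'=(27−2·-9/4)/(11/2)=63/11
row 3: denom=8−1·2/11=86/11; d'=(-42−1·63/11)/(86/11)=-525/86
row 4: denom=10−3·33/86=761/86; d'=(27−3·-525/86)/(761/86)=3897/761
back: M4=3897/761
back: M3=-525/86−33/86·3897/761=-6141/761
back: M2=63/11−2/11·-6141/761=5475/761
back: M1=-9/4−1/4·5475/761=-3081/761
M: M0=0, M1=-3081/761, M2=5475/761, M3=-6141/761, M4=3897/761, M5=0
seg 0: a=-4, c=M0/2=0, d=(M1−M0)/(6·2)=-1027/3044, b=Δ0−h0·(2M0+M1)/6=5859/1522
seg 1: a=1, c=M1/2=-3081/1522, d=(M2−M1)/(6·2)=713/761, b=Δ1−h1·(2M1+M2)/6=-303/1522
seg 2: a=0, c=M2/2=5475/1522, d=(M3−M2)/(6·1)=-1936/761, b=Δ2−h2·(2M2+M3)/6=4485/1522
seg 3: a=4, c=M3/2=-6141/1522, d=(M4−M3)/(6·3)=1673/2283, b=Δ3−h3·(2M3+M4)/6=3819/1522
seg 4: a=-5, c=M4/2=3897/1522, d=(M5−M4)/(6·2)=-1299/3044, b=Δ4−h4·(2M4+M5)/6=-2913/1522
t_q=17/2 → seg 4, τ=1/2; S=-5+-2913/1522·τ+3897/1522·τ²+-1299/3044·τ³=-130775/24352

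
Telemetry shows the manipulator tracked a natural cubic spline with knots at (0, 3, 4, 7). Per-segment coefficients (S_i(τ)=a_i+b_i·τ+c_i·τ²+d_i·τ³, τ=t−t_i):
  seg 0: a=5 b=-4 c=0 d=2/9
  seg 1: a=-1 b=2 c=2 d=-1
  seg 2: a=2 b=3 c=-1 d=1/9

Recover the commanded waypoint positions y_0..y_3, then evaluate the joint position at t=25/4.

y_0=5 y_1=-1 y_2=2 y_3=5
S(25/4) = 317/64

y_0 = S_0(0) = a_0 = 5
y_1 = S_1(0) = a_1 = -1
y_2 = S_2(0) = a_2 = 2
y_3 = S_2(3) = 5
t_q=25/4 is in segment 2 (τ=9/4); S_2(τ)=317/64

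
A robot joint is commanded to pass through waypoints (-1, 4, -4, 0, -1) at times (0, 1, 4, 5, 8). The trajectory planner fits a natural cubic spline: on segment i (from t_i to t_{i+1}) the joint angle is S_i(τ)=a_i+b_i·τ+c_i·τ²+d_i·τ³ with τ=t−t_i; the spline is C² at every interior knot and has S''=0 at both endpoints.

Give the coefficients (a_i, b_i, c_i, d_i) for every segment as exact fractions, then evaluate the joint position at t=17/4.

  seg 0: a=-1 b=176/27 c=0 d=-41/27
  seg 1: a=4 b=53/27 c=-41/9 d=244/243
  seg 2: a=-4 b=47/27 c=121/27 d=-20/9
  seg 3: a=0 b=109/27 c=-59/27 d=59/243
S(17/4) = -239/72

Δ: Δ0=5, Δ1=-8/3, Δ2=4, Δ3=-1/3
row 1: diag=8, rhs=-46; c'=3/8, d'=-23/4
row 2: denom=8−3·3/8=55/8; d'=(40−3·-23/4)/(55/8)=458/55
row 3: denom=8−1·8/55=432/55; d'=(-26−1·458/55)/(432/55)=-118/27
back: M3=-118/27
back: M2=458/55−8/55·-118/27=242/27
back: M1=-23/4−3/8·242/27=-82/9
M: M0=0, M1=-82/9, M2=242/27, M3=-118/27, M4=0
seg 0: a=-1, c=M0/2=0, d=(M1−M0)/(6·1)=-41/27, b=Δ0−h0·(2M0+M1)/6=176/27
seg 1: a=4, c=M1/2=-41/9, d=(M2−M1)/(6·3)=244/243, b=Δ1−h1·(2M1+M2)/6=53/27
seg 2: a=-4, c=M2/2=121/27, d=(M3−M2)/(6·1)=-20/9, b=Δ2−h2·(2M2+M3)/6=47/27
seg 3: a=0, c=M3/2=-59/27, d=(M4−M3)/(6·3)=59/243, b=Δ3−h3·(2M3+M4)/6=109/27
t_q=17/4 → seg 2, τ=1/4; S=-4+47/27·τ+121/27·τ²+-20/9·τ³=-239/72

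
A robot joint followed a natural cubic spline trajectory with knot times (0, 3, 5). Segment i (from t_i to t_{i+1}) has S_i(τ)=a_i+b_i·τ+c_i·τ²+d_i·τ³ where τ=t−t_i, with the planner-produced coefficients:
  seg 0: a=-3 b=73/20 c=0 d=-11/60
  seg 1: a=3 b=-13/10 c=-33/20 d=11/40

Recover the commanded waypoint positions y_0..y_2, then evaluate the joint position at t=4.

y_0=-3 y_1=3 y_2=-4
S(4) = 13/40

y_0 = S_0(0) = a_0 = -3
y_1 = S_1(0) = a_1 = 3
y_2 = S_1(2) = -4
t_q=4 is in segment 1 (τ=1); S_1(τ)=13/40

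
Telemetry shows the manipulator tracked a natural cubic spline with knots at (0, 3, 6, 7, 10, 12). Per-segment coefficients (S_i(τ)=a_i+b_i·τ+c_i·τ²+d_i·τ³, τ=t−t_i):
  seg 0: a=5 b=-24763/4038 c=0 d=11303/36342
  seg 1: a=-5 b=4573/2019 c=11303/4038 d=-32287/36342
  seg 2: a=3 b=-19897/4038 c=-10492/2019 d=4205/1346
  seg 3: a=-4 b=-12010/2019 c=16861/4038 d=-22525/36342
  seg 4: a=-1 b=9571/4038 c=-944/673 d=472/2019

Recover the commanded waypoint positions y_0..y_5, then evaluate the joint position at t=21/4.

y_0 = S_0(0) = a_0 = 5
y_1 = S_1(0) = a_1 = -5
y_2 = S_2(0) = a_2 = 3
y_3 = S_3(0) = a_3 = -4
y_4 = S_4(0) = a_4 = -1
y_5 = S_4(2) = 0
t_q=21/4 is in segment 1 (τ=9/4); S_1(τ)=357263/86144

y_0=5 y_1=-5 y_2=3 y_3=-4 y_4=-1 y_5=0
S(21/4) = 357263/86144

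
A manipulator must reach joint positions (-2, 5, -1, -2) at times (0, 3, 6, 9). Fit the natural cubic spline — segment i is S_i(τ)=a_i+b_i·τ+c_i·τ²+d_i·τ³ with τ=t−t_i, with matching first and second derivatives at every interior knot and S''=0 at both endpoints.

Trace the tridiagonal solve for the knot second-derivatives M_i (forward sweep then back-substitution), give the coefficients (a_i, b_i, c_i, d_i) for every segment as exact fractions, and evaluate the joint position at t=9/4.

  seg 0: a=-2 b=18/5 c=0 d=-19/135
  seg 1: a=5 b=-1/5 c=-19/15 d=2/9
  seg 2: a=-1 b=-9/5 c=11/15 d=-11/135
S(9/4) = 1439/320

Δ: Δ0=7/3, Δ1=-2, Δ2=-1/3
row 1: diag=12, rhs=-26; c'=1/4, d'=-13/6
row 2: denom=12−3·1/4=45/4; d'=(10−3·-13/6)/(45/4)=22/15
back: M2=22/15
back: M1=-13/6−1/4·22/15=-38/15
M: M0=0, M1=-38/15, M2=22/15, M3=0
seg 0: a=-2, c=M0/2=0, d=(M1−M0)/(6·3)=-19/135, b=Δ0−h0·(2M0+M1)/6=18/5
seg 1: a=5, c=M1/2=-19/15, d=(M2−M1)/(6·3)=2/9, b=Δ1−h1·(2M1+M2)/6=-1/5
seg 2: a=-1, c=M2/2=11/15, d=(M3−M2)/(6·3)=-11/135, b=Δ2−h2·(2M2+M3)/6=-9/5
t_q=9/4 → seg 0, τ=9/4; S=-2+18/5·τ+0·τ²+-19/135·τ³=1439/320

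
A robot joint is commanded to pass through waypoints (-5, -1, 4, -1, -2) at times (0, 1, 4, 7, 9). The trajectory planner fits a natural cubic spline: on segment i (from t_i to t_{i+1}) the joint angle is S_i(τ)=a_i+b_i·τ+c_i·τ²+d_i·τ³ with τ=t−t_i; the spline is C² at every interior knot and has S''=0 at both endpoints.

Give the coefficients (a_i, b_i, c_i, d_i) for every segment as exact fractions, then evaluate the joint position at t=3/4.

  seg 0: a=-5 b=2227/532 c=0 d=-99/532
  seg 1: a=-1 b=965/266 c=-297/532 d=-457/14364
  seg 2: a=4 b=-309/532 c=-337/399 d=2311/14364
  seg 3: a=-1 b=-347/266 c=321/532 d=-107/1064
S(3/4) = -9431/4864

Δ: Δ0=4, Δ1=5/3, Δ2=-5/3, Δ3=-1/2
row 1: diag=8, rhs=-14; c'=3/8, d'=-7/4
row 2: denom=12−3·3/8=87/8; d'=(-20−3·-7/4)/(87/8)=-118/87
row 3: denom=10−3·8/29=266/29; d'=(7−3·-118/87)/(266/29)=321/266
back: M3=321/266
back: M2=-118/87−8/29·321/266=-674/399
back: M1=-7/4−3/8·-674/399=-297/266
M: M0=0, M1=-297/266, M2=-674/399, M3=321/266, M4=0
seg 0: a=-5, c=M0/2=0, d=(M1−M0)/(6·1)=-99/532, b=Δ0−h0·(2M0+M1)/6=2227/532
seg 1: a=-1, c=M1/2=-297/532, d=(M2−M1)/(6·3)=-457/14364, b=Δ1−h1·(2M1+M2)/6=965/266
seg 2: a=4, c=M2/2=-337/399, d=(M3−M2)/(6·3)=2311/14364, b=Δ2−h2·(2M2+M3)/6=-309/532
seg 3: a=-1, c=M3/2=321/532, d=(M4−M3)/(6·2)=-107/1064, b=Δ3−h3·(2M3+M4)/6=-347/266
t_q=3/4 → seg 0, τ=3/4; S=-5+2227/532·τ+0·τ²+-99/532·τ³=-9431/4864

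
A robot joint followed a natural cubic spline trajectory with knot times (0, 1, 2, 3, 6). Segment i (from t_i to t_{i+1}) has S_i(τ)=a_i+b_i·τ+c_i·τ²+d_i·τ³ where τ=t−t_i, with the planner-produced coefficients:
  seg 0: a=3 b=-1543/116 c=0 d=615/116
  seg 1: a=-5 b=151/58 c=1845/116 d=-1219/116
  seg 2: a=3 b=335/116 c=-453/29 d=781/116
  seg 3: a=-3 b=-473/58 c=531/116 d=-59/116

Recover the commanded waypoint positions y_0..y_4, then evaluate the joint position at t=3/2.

y_0=3 y_1=-5 y_2=3 y_3=-3 y_4=0
S(3/2) = -961/928

y_0 = S_0(0) = a_0 = 3
y_1 = S_1(0) = a_1 = -5
y_2 = S_2(0) = a_2 = 3
y_3 = S_3(0) = a_3 = -3
y_4 = S_3(3) = 0
t_q=3/2 is in segment 1 (τ=1/2); S_1(τ)=-961/928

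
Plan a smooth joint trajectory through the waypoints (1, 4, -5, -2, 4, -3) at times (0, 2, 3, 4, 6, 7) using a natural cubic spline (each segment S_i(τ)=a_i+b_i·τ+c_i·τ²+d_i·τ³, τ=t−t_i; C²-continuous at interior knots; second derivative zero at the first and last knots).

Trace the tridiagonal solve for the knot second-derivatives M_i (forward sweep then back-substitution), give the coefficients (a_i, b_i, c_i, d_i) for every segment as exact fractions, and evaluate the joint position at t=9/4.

Δ: Δ0=3/2, Δ1=-9, Δ2=3, Δ3=3, Δ4=-7
row 1: diag=6, rhs=-63; c'=1/6, d'=-21/2
row 2: denom=4−1·1/6=23/6; d'=(72−1·-21/2)/(23/6)=495/23
row 3: denom=6−1·6/23=132/23; d'=(0−1·495/23)/(132/23)=-15/4
row 4: denom=6−2·23/66=175/33; d'=(-60−2·-15/4)/(175/33)=-99/10
back: M4=-99/10
back: M3=-15/4−23/66·-99/10=-3/10
back: M2=495/23−6/23·-3/10=108/5
back: M1=-21/2−1/6·108/5=-141/10
M: M0=0, M1=-141/10, M2=108/5, M3=-3/10, M4=-99/10, M5=0
seg 0: a=1, c=M0/2=0, d=(M1−M0)/(6·2)=-47/40, b=Δ0−h0·(2M0+M1)/6=31/5
seg 1: a=4, c=M1/2=-141/20, d=(M2−M1)/(6·1)=119/20, b=Δ1−h1·(2M1+M2)/6=-79/10
seg 2: a=-5, c=M2/2=54/5, d=(M3−M2)/(6·1)=-73/20, b=Δ2−h2·(2M2+M3)/6=-83/20
seg 3: a=-2, c=M3/2=-3/20, d=(M4−M3)/(6·2)=-4/5, b=Δ3−h3·(2M3+M4)/6=13/2
seg 4: a=4, c=M4/2=-99/20, d=(M5−M4)/(6·1)=33/20, b=Δ4−h4·(2M4+M5)/6=-37/10
t_q=9/4 → seg 1, τ=1/4; S=4+-79/10·τ+-141/20·τ²+119/20·τ³=2147/1280

  seg 0: a=1 b=31/5 c=0 d=-47/40
  seg 1: a=4 b=-79/10 c=-141/20 d=119/20
  seg 2: a=-5 b=-83/20 c=54/5 d=-73/20
  seg 3: a=-2 b=13/2 c=-3/20 d=-4/5
  seg 4: a=4 b=-37/10 c=-99/20 d=33/20
S(9/4) = 2147/1280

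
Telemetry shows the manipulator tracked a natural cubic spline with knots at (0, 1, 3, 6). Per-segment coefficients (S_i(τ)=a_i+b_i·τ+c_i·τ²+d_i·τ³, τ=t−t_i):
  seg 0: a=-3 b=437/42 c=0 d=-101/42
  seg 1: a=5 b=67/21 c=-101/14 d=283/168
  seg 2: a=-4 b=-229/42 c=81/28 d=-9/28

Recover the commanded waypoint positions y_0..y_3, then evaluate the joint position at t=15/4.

y_0 = S_0(0) = a_0 = -3
y_1 = S_1(0) = a_1 = 5
y_2 = S_2(0) = a_2 = -4
y_3 = S_2(3) = -3
t_q=15/4 is in segment 2 (τ=3/4); S_2(τ)=-1689/256

y_0=-3 y_1=5 y_2=-4 y_3=-3
S(15/4) = -1689/256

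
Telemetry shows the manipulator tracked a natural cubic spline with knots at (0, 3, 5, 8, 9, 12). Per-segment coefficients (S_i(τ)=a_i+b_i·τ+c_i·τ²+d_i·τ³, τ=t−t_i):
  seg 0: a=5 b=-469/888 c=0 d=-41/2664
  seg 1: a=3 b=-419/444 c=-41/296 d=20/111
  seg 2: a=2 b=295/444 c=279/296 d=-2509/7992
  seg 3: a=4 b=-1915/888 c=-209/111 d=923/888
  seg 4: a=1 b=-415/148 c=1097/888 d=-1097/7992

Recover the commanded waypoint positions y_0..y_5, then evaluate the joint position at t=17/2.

y_0 = S_0(0) = a_0 = 5
y_1 = S_1(0) = a_1 = 3
y_2 = S_2(0) = a_2 = 2
y_3 = S_3(0) = a_3 = 4
y_4 = S_4(0) = a_4 = 1
y_5 = S_4(3) = 0
t_q=17/2 is in segment 3 (τ=1/2); S_3(τ)=18335/7104

y_0=5 y_1=3 y_2=2 y_3=4 y_4=1 y_5=0
S(17/2) = 18335/7104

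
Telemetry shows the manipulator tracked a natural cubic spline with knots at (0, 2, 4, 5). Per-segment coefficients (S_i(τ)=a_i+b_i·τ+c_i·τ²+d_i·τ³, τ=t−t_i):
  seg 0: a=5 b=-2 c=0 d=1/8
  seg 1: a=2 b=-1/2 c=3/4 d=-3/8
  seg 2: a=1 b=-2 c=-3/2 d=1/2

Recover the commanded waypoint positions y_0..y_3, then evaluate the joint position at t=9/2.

y_0=5 y_1=2 y_2=1 y_3=-2
S(9/2) = -5/16

y_0 = S_0(0) = a_0 = 5
y_1 = S_1(0) = a_1 = 2
y_2 = S_2(0) = a_2 = 1
y_3 = S_2(1) = -2
t_q=9/2 is in segment 2 (τ=1/2); S_2(τ)=-5/16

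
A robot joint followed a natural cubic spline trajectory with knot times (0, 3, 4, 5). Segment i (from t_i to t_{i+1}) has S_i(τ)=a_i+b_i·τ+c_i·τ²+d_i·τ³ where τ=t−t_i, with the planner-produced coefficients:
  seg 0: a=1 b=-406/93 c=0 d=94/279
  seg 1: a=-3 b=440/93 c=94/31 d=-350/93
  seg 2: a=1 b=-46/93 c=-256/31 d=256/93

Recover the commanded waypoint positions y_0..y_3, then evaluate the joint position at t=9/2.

y_0=1 y_1=-3 y_2=1 y_3=-5
S(9/2) = -30/31

y_0 = S_0(0) = a_0 = 1
y_1 = S_1(0) = a_1 = -3
y_2 = S_2(0) = a_2 = 1
y_3 = S_2(1) = -5
t_q=9/2 is in segment 2 (τ=1/2); S_2(τ)=-30/31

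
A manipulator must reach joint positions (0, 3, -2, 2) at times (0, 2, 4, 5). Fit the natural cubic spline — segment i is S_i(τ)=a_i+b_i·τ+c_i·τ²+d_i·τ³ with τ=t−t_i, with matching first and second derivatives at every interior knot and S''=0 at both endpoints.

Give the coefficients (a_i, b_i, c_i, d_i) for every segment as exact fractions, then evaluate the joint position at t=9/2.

  seg 0: a=0 b=35/11 c=0 d=-37/88
  seg 1: a=3 b=-41/22 c=-111/44 d=97/88
  seg 2: a=-2 b=14/11 c=45/11 d=-15/11
S(9/2) = -45/88

Δ: Δ0=3/2, Δ1=-5/2, Δ2=4
row 1: diag=8, rhs=-24; c'=1/4, d'=-3
row 2: denom=6−2·1/4=11/2; d'=(39−2·-3)/(11/2)=90/11
back: M2=90/11
back: M1=-3−1/4·90/11=-111/22
M: M0=0, M1=-111/22, M2=90/11, M3=0
seg 0: a=0, c=M0/2=0, d=(M1−M0)/(6·2)=-37/88, b=Δ0−h0·(2M0+M1)/6=35/11
seg 1: a=3, c=M1/2=-111/44, d=(M2−M1)/(6·2)=97/88, b=Δ1−h1·(2M1+M2)/6=-41/22
seg 2: a=-2, c=M2/2=45/11, d=(M3−M2)/(6·1)=-15/11, b=Δ2−h2·(2M2+M3)/6=14/11
t_q=9/2 → seg 2, τ=1/2; S=-2+14/11·τ+45/11·τ²+-15/11·τ³=-45/88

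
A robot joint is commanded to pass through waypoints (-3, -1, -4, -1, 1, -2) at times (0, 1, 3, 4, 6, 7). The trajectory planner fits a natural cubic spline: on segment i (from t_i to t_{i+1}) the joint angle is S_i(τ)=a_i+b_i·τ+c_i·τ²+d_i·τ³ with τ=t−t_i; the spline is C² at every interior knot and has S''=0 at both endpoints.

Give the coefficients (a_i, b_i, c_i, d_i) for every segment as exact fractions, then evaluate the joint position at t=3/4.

  seg 0: a=-3 b=2923/988 c=0 d=-947/988
  seg 1: a=-1 b=41/494 c=-2841/988 d=2059/1976
  seg 2: a=-4 b=268/247 c=834/247 d=-19/13
  seg 3: a=-1 b=853/247 c=-249/247 d=-27/247
  seg 4: a=1 b=-467/247 c=-411/247 d=137/247
S(3/4) = -74961/63232

Δ: Δ0=2, Δ1=-3/2, Δ2=3, Δ3=1, Δ4=-3
row 1: diag=6, rhs=-21; c'=1/3, d'=-7/2
row 2: denom=6−2·1/3=16/3; d'=(27−2·-7/2)/(16/3)=51/8
row 3: denom=6−1·3/16=93/16; d'=(-12−1·51/8)/(93/16)=-98/31
row 4: denom=6−2·32/93=494/93; d'=(-24−2·-98/31)/(494/93)=-822/247
back: M4=-822/247
back: M3=-98/31−32/93·-822/247=-498/247
back: M2=51/8−3/16·-498/247=1668/247
back: M1=-7/2−1/3·1668/247=-2841/494
M: M0=0, M1=-2841/494, M2=1668/247, M3=-498/247, M4=-822/247, M5=0
seg 0: a=-3, c=M0/2=0, d=(M1−M0)/(6·1)=-947/988, b=Δ0−h0·(2M0+M1)/6=2923/988
seg 1: a=-1, c=M1/2=-2841/988, d=(M2−M1)/(6·2)=2059/1976, b=Δ1−h1·(2M1+M2)/6=41/494
seg 2: a=-4, c=M2/2=834/247, d=(M3−M2)/(6·1)=-19/13, b=Δ2−h2·(2M2+M3)/6=268/247
seg 3: a=-1, c=M3/2=-249/247, d=(M4−M3)/(6·2)=-27/247, b=Δ3−h3·(2M3+M4)/6=853/247
seg 4: a=1, c=M4/2=-411/247, d=(M5−M4)/(6·1)=137/247, b=Δ4−h4·(2M4+M5)/6=-467/247
t_q=3/4 → seg 0, τ=3/4; S=-3+2923/988·τ+0·τ²+-947/988·τ³=-74961/63232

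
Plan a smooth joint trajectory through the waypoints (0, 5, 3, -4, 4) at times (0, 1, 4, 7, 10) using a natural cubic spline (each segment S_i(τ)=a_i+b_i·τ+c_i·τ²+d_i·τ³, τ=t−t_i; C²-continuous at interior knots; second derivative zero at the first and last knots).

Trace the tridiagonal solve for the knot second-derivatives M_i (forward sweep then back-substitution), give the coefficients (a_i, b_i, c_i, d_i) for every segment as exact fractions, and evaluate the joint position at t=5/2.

  seg 0: a=0 b=460/81 c=0 d=-55/81
  seg 1: a=5 b=295/81 c=-55/27 d=146/729
  seg 2: a=3 b=-257/81 c=-19/81 d=125/729
  seg 3: a=-4 b=4/81 c=106/81 d=-106/729
S(5/2) = 59/9

Δ: Δ0=5, Δ1=-2/3, Δ2=-7/3, Δ3=8/3
row 1: diag=8, rhs=-34; c'=3/8, d'=-17/4
row 2: denom=12−3·3/8=87/8; d'=(-10−3·-17/4)/(87/8)=22/87
row 3: denom=12−3·8/29=324/29; d'=(30−3·22/87)/(324/29)=212/81
back: M3=212/81
back: M2=22/87−8/29·212/81=-38/81
back: M1=-17/4−3/8·-38/81=-110/27
M: M0=0, M1=-110/27, M2=-38/81, M3=212/81, M4=0
seg 0: a=0, c=M0/2=0, d=(M1−M0)/(6·1)=-55/81, b=Δ0−h0·(2M0+M1)/6=460/81
seg 1: a=5, c=M1/2=-55/27, d=(M2−M1)/(6·3)=146/729, b=Δ1−h1·(2M1+M2)/6=295/81
seg 2: a=3, c=M2/2=-19/81, d=(M3−M2)/(6·3)=125/729, b=Δ2−h2·(2M2+M3)/6=-257/81
seg 3: a=-4, c=M3/2=106/81, d=(M4−M3)/(6·3)=-106/729, b=Δ3−h3·(2M3+M4)/6=4/81
t_q=5/2 → seg 1, τ=3/2; S=5+295/81·τ+-55/27·τ²+146/729·τ³=59/9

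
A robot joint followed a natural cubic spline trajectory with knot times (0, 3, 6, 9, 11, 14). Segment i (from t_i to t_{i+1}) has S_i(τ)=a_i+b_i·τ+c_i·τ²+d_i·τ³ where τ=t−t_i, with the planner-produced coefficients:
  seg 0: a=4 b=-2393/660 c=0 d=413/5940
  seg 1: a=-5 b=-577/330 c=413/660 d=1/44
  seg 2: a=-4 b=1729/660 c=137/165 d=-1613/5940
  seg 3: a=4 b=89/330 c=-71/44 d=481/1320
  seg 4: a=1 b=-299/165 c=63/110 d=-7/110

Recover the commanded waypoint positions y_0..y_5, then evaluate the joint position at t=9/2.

y_0=4 y_1=-5 y_2=-4 y_3=4 y_4=1 y_5=-1
S(9/2) = -10803/1760

y_0 = S_0(0) = a_0 = 4
y_1 = S_1(0) = a_1 = -5
y_2 = S_2(0) = a_2 = -4
y_3 = S_3(0) = a_3 = 4
y_4 = S_4(0) = a_4 = 1
y_5 = S_4(3) = -1
t_q=9/2 is in segment 1 (τ=3/2); S_1(τ)=-10803/1760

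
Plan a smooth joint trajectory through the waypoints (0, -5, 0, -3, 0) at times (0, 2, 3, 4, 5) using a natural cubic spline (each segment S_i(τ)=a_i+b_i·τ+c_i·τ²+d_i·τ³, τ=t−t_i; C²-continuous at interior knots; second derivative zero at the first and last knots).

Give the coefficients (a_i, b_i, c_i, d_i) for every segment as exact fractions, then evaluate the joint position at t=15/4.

Δ: Δ0=-5/2, Δ1=5, Δ2=-3, Δ3=3
row 1: diag=6, rhs=45; c'=1/6, d'=15/2
row 2: denom=4−1·1/6=23/6; d'=(-48−1·15/2)/(23/6)=-333/23
row 3: denom=4−1·6/23=86/23; d'=(36−1·-333/23)/(86/23)=27/2
back: M3=27/2
back: M2=-333/23−6/23·27/2=-18
back: M1=15/2−1/6·-18=21/2
M: M0=0, M1=21/2, M2=-18, M3=27/2, M4=0
seg 0: a=0, c=M0/2=0, d=(M1−M0)/(6·2)=7/8, b=Δ0−h0·(2M0+M1)/6=-6
seg 1: a=-5, c=M1/2=21/4, d=(M2−M1)/(6·1)=-19/4, b=Δ1−h1·(2M1+M2)/6=9/2
seg 2: a=0, c=M2/2=-9, d=(M3−M2)/(6·1)=21/4, b=Δ2−h2·(2M2+M3)/6=3/4
seg 3: a=-3, c=M3/2=27/4, d=(M4−M3)/(6·1)=-9/4, b=Δ3−h3·(2M3+M4)/6=-3/2
t_q=15/4 → seg 2, τ=3/4; S=0+3/4·τ+-9·τ²+21/4·τ³=-585/256

  seg 0: a=0 b=-6 c=0 d=7/8
  seg 1: a=-5 b=9/2 c=21/4 d=-19/4
  seg 2: a=0 b=3/4 c=-9 d=21/4
  seg 3: a=-3 b=-3/2 c=27/4 d=-9/4
S(15/4) = -585/256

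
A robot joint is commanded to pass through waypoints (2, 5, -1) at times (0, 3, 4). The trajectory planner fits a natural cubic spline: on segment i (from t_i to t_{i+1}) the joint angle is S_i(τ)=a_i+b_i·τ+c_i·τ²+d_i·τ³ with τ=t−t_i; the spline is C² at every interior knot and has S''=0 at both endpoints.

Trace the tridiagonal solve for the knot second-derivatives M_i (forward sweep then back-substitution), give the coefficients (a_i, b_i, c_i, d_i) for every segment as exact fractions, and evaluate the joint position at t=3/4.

  seg 0: a=2 b=29/8 c=0 d=-7/24
  seg 1: a=5 b=-17/4 c=-21/8 d=7/8
S(3/4) = 2353/512

Δ: Δ0=1, Δ1=-6
row 1: diag=8, rhs=-42; c'=1/8, d'=-21/4
back: M1=-21/4
M: M0=0, M1=-21/4, M2=0
seg 0: a=2, c=M0/2=0, d=(M1−M0)/(6·3)=-7/24, b=Δ0−h0·(2M0+M1)/6=29/8
seg 1: a=5, c=M1/2=-21/8, d=(M2−M1)/(6·1)=7/8, b=Δ1−h1·(2M1+M2)/6=-17/4
t_q=3/4 → seg 0, τ=3/4; S=2+29/8·τ+0·τ²+-7/24·τ³=2353/512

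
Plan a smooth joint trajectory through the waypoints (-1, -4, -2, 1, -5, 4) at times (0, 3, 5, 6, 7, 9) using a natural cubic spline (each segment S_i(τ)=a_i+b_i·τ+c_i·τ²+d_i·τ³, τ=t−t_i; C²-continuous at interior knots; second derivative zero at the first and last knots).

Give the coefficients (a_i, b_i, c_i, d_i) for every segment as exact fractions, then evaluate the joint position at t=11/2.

Δ: Δ0=-1, Δ1=1, Δ2=3, Δ3=-6, Δ4=9/2
row 1: diag=10, rhs=12; c'=1/5, d'=6/5
row 2: denom=6−2·1/5=28/5; d'=(12−2·6/5)/(28/5)=12/7
row 3: denom=4−1·5/28=107/28; d'=(-54−1·12/7)/(107/28)=-1560/107
row 4: denom=6−1·28/107=614/107; d'=(63−1·-1560/107)/(614/107)=8301/614
back: M4=8301/614
back: M3=-1560/107−28/107·8301/614=-5562/307
back: M2=12/7−5/28·-5562/307=3039/614
back: M1=6/5−1/5·3039/614=129/614
M: M0=0, M1=129/614, M2=3039/614, M3=-5562/307, M4=8301/614, M5=0
seg 0: a=-1, c=M0/2=0, d=(M1−M0)/(6·3)=43/3684, b=Δ0−h0·(2M0+M1)/6=-1357/1228
seg 1: a=-4, c=M1/2=129/1228, d=(M2−M1)/(6·2)=485/1228, b=Δ1−h1·(2M1+M2)/6=-485/614
seg 2: a=-2, c=M2/2=3039/1228, d=(M3−M2)/(6·1)=-4721/1228, b=Δ2−h2·(2M2+M3)/6=2683/614
seg 3: a=1, c=M3/2=-2781/307, d=(M4−M3)/(6·1)=6475/1228, b=Δ3−h3·(2M3+M4)/6=-2719/1228
seg 4: a=-5, c=M4/2=8301/1228, d=(M5−M4)/(6·2)=-2767/2456, b=Δ4−h4·(2M4+M5)/6=-2771/614
t_q=11/2 → seg 2, τ=1/2; S=-2+2683/614·τ+3039/1228·τ²+-4721/1228·τ³=3173/9824

  seg 0: a=-1 b=-1357/1228 c=0 d=43/3684
  seg 1: a=-4 b=-485/614 c=129/1228 d=485/1228
  seg 2: a=-2 b=2683/614 c=3039/1228 d=-4721/1228
  seg 3: a=1 b=-2719/1228 c=-2781/307 d=6475/1228
  seg 4: a=-5 b=-2771/614 c=8301/1228 d=-2767/2456
S(11/2) = 3173/9824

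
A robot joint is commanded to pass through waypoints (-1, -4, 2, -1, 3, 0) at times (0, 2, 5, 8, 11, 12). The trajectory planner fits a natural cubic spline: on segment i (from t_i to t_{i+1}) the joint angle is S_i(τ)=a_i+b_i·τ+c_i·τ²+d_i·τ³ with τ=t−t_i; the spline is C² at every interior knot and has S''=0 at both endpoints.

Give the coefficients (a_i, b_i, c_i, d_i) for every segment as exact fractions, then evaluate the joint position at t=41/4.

  seg 0: a=-1 b=-14897/5958 c=0 d=745/2979
  seg 1: a=-4 b=2983/5958 c=1490/993 d=-17887/53622
  seg 2: a=2 b=1481/2979 c=-8947/5958 d=17921/53622
  seg 3: a=-1 b=3043/5958 c=4487/2979 d=-22021/53622
  seg 4: a=3 b=-4588/2979 c=-4349/1986 d=4349/5958
S(41/4) = 131195/42368

Δ: Δ0=-3/2, Δ1=2, Δ2=-1, Δ3=4/3, Δ4=-3
row 1: diag=10, rhs=21; c'=3/10, d'=21/10
row 2: denom=12−3·3/10=111/10; d'=(-18−3·21/10)/(111/10)=-81/37
row 3: denom=12−3·10/37=414/37; d'=(14−3·-81/37)/(414/37)=761/414
row 4: denom=8−3·37/138=331/46; d'=(-26−3·761/414)/(331/46)=-4349/993
back: M4=-4349/993
back: M3=761/414−37/138·-4349/993=8974/2979
back: M2=-81/37−10/37·8974/2979=-8947/2979
back: M1=21/10−3/10·-8947/2979=2980/993
M: M0=0, M1=2980/993, M2=-8947/2979, M3=8974/2979, M4=-4349/993, M5=0
seg 0: a=-1, c=M0/2=0, d=(M1−M0)/(6·2)=745/2979, b=Δ0−h0·(2M0+M1)/6=-14897/5958
seg 1: a=-4, c=M1/2=1490/993, d=(M2−M1)/(6·3)=-17887/53622, b=Δ1−h1·(2M1+M2)/6=2983/5958
seg 2: a=2, c=M2/2=-8947/5958, d=(M3−M2)/(6·3)=17921/53622, b=Δ2−h2·(2M2+M3)/6=1481/2979
seg 3: a=-1, c=M3/2=4487/2979, d=(M4−M3)/(6·3)=-22021/53622, b=Δ3−h3·(2M3+M4)/6=3043/5958
seg 4: a=3, c=M4/2=-4349/1986, d=(M5−M4)/(6·1)=4349/5958, b=Δ4−h4·(2M4+M5)/6=-4588/2979
t_q=41/4 → seg 3, τ=9/4; S=-1+3043/5958·τ+4487/2979·τ²+-22021/53622·τ³=131195/42368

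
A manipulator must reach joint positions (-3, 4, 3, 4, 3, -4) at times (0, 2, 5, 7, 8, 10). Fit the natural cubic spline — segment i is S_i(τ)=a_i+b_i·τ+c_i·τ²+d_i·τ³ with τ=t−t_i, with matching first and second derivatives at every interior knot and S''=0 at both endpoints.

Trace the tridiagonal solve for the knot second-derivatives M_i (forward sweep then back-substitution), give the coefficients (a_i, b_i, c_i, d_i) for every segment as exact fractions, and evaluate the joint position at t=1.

  seg 0: a=-3 b=78359/17670 c=0 d=-8257/35340
  seg 1: a=4 b=28817/17670 c=-8257/5890 d=6601/26505
  seg 2: a=3 b=-991/17670 c=989/1178 d=-4961/17670
  seg 3: a=4 b=-1183/17670 c=-4977/5890 d=-778/8835
  seg 4: a=3 b=-35713/17670 c=-6533/5890 d=6533/35340
S(1) = 14147/11780

Δ: Δ0=7/2, Δ1=-1/3, Δ2=1/2, Δ3=-1, Δ4=-7/2
row 1: diag=10, rhs=-23; c'=3/10, d'=-23/10
row 2: denom=10−3·3/10=91/10; d'=(5−3·-23/10)/(91/10)=17/13
row 3: denom=6−2·20/91=506/91; d'=(-9−2·17/13)/(506/91)=-1057/506
row 4: denom=6−1·91/506=2945/506; d'=(-15−1·-1057/506)/(2945/506)=-6533/2945
back: M4=-6533/2945
back: M3=-1057/506−91/506·-6533/2945=-4977/2945
back: M2=17/13−20/91·-4977/2945=989/589
back: M1=-23/10−3/10·989/589=-8257/2945
M: M0=0, M1=-8257/2945, M2=989/589, M3=-4977/2945, M4=-6533/2945, M5=0
seg 0: a=-3, c=M0/2=0, d=(M1−M0)/(6·2)=-8257/35340, b=Δ0−h0·(2M0+M1)/6=78359/17670
seg 1: a=4, c=M1/2=-8257/5890, d=(M2−M1)/(6·3)=6601/26505, b=Δ1−h1·(2M1+M2)/6=28817/17670
seg 2: a=3, c=M2/2=989/1178, d=(M3−M2)/(6·2)=-4961/17670, b=Δ2−h2·(2M2+M3)/6=-991/17670
seg 3: a=4, c=M3/2=-4977/5890, d=(M4−M3)/(6·1)=-778/8835, b=Δ3−h3·(2M3+M4)/6=-1183/17670
seg 4: a=3, c=M4/2=-6533/5890, d=(M5−M4)/(6·2)=6533/35340, b=Δ4−h4·(2M4+M5)/6=-35713/17670
t_q=1 → seg 0, τ=1; S=-3+78359/17670·τ+0·τ²+-8257/35340·τ³=14147/11780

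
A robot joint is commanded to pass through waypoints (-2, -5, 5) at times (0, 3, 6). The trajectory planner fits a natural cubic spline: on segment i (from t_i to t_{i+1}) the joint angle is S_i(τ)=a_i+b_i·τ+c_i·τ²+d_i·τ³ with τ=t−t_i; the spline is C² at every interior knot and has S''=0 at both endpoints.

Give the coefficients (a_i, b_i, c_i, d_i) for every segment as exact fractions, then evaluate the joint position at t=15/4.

  seg 0: a=-2 b=-25/12 c=0 d=13/108
  seg 1: a=-5 b=7/6 c=13/12 d=-13/108
S(15/4) = -913/256

Δ: Δ0=-1, Δ1=10/3
row 1: diag=12, rhs=26; c'=1/4, d'=13/6
back: M1=13/6
M: M0=0, M1=13/6, M2=0
seg 0: a=-2, c=M0/2=0, d=(M1−M0)/(6·3)=13/108, b=Δ0−h0·(2M0+M1)/6=-25/12
seg 1: a=-5, c=M1/2=13/12, d=(M2−M1)/(6·3)=-13/108, b=Δ1−h1·(2M1+M2)/6=7/6
t_q=15/4 → seg 1, τ=3/4; S=-5+7/6·τ+13/12·τ²+-13/108·τ³=-913/256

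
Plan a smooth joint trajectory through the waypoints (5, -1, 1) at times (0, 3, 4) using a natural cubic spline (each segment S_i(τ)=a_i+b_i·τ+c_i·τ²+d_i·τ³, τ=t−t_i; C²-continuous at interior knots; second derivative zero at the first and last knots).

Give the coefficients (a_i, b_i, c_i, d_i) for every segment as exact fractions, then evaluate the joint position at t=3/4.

  seg 0: a=5 b=-7/2 c=0 d=1/6
  seg 1: a=-1 b=1 c=3/2 d=-1/2
S(3/4) = 313/128

Δ: Δ0=-2, Δ1=2
row 1: diag=8, rhs=24; c'=1/8, d'=3
back: M1=3
M: M0=0, M1=3, M2=0
seg 0: a=5, c=M0/2=0, d=(M1−M0)/(6·3)=1/6, b=Δ0−h0·(2M0+M1)/6=-7/2
seg 1: a=-1, c=M1/2=3/2, d=(M2−M1)/(6·1)=-1/2, b=Δ1−h1·(2M1+M2)/6=1
t_q=3/4 → seg 0, τ=3/4; S=5+-7/2·τ+0·τ²+1/6·τ³=313/128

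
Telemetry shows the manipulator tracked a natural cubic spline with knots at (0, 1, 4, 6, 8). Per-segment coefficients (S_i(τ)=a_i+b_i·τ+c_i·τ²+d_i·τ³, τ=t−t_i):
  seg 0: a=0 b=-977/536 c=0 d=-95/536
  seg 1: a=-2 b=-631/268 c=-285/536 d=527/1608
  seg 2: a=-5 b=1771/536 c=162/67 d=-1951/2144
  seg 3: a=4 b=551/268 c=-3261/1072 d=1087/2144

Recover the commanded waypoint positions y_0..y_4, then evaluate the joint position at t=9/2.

y_0=0 y_1=-2 y_2=-5 y_3=4 y_4=0
S(9/2) = -49007/17152

y_0 = S_0(0) = a_0 = 0
y_1 = S_1(0) = a_1 = -2
y_2 = S_2(0) = a_2 = -5
y_3 = S_3(0) = a_3 = 4
y_4 = S_3(2) = 0
t_q=9/2 is in segment 2 (τ=1/2); S_2(τ)=-49007/17152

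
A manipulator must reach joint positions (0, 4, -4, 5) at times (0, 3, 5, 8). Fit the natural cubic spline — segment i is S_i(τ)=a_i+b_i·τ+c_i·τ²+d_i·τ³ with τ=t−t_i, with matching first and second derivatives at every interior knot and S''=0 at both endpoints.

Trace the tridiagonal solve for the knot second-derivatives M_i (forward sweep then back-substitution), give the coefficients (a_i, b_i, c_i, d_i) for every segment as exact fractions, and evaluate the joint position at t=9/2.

Δ: Δ0=4/3, Δ1=-4, Δ2=3
row 1: diag=10, rhs=-32; c'=1/5, d'=-16/5
row 2: denom=10−2·1/5=48/5; d'=(42−2·-16/5)/(48/5)=121/24
back: M2=121/24
back: M1=-16/5−1/5·121/24=-101/24
M: M0=0, M1=-101/24, M2=121/24, M3=0
seg 0: a=0, c=M0/2=0, d=(M1−M0)/(6·3)=-101/432, b=Δ0−h0·(2M0+M1)/6=55/16
seg 1: a=4, c=M1/2=-101/48, d=(M2−M1)/(6·2)=37/48, b=Δ1−h1·(2M1+M2)/6=-23/8
seg 2: a=-4, c=M2/2=121/48, d=(M3−M2)/(6·3)=-121/432, b=Δ2−h2·(2M2+M3)/6=-49/24
t_q=9/2 → seg 1, τ=3/2; S=4+-23/8·τ+-101/48·τ²+37/48·τ³=-313/128

  seg 0: a=0 b=55/16 c=0 d=-101/432
  seg 1: a=4 b=-23/8 c=-101/48 d=37/48
  seg 2: a=-4 b=-49/24 c=121/48 d=-121/432
S(9/2) = -313/128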